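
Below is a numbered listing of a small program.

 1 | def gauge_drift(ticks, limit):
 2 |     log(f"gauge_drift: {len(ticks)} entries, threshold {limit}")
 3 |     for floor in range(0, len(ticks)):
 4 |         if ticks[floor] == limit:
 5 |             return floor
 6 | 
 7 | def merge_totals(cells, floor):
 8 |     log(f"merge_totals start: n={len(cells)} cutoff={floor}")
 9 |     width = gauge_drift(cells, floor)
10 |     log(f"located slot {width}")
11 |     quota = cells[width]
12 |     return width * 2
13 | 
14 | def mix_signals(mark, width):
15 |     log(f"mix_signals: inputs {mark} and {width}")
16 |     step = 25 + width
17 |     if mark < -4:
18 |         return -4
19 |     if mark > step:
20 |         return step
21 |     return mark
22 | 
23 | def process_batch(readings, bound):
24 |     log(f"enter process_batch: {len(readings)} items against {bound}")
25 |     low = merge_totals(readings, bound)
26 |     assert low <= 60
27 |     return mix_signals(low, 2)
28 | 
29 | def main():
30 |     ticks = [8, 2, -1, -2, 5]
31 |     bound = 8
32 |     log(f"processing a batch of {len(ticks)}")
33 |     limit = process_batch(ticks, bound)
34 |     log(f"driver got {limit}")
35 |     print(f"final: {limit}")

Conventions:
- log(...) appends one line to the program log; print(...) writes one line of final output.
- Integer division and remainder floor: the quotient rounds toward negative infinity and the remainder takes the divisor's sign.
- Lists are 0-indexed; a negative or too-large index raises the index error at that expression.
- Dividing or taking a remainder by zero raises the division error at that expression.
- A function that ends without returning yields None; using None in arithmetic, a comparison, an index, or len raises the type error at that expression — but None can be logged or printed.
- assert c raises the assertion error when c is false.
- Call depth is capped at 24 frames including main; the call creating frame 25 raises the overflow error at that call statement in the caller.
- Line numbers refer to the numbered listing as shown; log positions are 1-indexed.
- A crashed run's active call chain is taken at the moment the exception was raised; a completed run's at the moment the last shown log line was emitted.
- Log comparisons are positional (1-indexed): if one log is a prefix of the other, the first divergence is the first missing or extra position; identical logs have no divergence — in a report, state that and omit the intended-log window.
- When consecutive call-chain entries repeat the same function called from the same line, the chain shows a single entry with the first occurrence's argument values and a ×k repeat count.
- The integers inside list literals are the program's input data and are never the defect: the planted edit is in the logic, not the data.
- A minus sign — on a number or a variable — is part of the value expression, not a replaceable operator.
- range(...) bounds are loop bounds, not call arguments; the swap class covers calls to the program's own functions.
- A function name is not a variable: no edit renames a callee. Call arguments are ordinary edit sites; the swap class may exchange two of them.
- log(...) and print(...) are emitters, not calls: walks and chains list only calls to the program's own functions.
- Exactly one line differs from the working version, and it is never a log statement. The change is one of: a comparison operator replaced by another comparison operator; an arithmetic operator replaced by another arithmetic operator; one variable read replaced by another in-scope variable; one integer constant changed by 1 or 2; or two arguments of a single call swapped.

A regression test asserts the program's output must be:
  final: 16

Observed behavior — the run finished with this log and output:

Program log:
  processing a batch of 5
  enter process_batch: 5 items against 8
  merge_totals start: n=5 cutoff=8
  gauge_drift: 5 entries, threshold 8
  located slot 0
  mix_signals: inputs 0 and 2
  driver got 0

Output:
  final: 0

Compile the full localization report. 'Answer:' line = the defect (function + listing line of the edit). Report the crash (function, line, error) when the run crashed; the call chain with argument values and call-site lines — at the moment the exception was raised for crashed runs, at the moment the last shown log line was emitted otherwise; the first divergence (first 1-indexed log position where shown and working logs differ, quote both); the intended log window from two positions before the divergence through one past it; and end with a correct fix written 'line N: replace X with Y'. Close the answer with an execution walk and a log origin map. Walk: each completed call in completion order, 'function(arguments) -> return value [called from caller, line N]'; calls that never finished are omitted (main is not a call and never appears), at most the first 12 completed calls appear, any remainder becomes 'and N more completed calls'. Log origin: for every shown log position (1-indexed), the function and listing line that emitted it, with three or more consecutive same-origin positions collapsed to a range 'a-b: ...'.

Answer: the defect is in merge_totals at line 12.
The tell: The earliest visible damage is log position 6 — 'mix_signals: inputs 0 and 2' rather than the intended 'mix_signals: inputs 16 and 2'.
Call chain: main.
First divergence: at position 6 the run shows 'mix_signals: inputs 0 and 2' where the working version logs 'mix_signals: inputs 16 and 2'.
Intended log window:
  4: gauge_drift: 5 entries, threshold 8
  5: located slot 0
  6: mix_signals: inputs 16 and 2
  7: driver got 16
Execution walk:
  gauge_drift([8, 2, -1, -2, 5], 8) -> 0  [called from merge_totals, line 9]
  merge_totals([8, 2, -1, -2, 5], 8) -> 0  [called from process_batch, line 25]
  mix_signals(0, 2) -> 0  [called from process_batch, line 27]
  process_batch([8, 2, -1, -2, 5], 8) -> 0  [called from main, line 33]
Log line origins:
  1: emitted by main (line 32)
  2: emitted by process_batch (line 24)
  3: emitted by merge_totals (line 8)
  4: emitted by gauge_drift (line 2)
  5: emitted by merge_totals (line 10)
  6: emitted by mix_signals (line 15)
  7: emitted by main (line 34)
A correct fix: line 12: replace `width` with `quota`.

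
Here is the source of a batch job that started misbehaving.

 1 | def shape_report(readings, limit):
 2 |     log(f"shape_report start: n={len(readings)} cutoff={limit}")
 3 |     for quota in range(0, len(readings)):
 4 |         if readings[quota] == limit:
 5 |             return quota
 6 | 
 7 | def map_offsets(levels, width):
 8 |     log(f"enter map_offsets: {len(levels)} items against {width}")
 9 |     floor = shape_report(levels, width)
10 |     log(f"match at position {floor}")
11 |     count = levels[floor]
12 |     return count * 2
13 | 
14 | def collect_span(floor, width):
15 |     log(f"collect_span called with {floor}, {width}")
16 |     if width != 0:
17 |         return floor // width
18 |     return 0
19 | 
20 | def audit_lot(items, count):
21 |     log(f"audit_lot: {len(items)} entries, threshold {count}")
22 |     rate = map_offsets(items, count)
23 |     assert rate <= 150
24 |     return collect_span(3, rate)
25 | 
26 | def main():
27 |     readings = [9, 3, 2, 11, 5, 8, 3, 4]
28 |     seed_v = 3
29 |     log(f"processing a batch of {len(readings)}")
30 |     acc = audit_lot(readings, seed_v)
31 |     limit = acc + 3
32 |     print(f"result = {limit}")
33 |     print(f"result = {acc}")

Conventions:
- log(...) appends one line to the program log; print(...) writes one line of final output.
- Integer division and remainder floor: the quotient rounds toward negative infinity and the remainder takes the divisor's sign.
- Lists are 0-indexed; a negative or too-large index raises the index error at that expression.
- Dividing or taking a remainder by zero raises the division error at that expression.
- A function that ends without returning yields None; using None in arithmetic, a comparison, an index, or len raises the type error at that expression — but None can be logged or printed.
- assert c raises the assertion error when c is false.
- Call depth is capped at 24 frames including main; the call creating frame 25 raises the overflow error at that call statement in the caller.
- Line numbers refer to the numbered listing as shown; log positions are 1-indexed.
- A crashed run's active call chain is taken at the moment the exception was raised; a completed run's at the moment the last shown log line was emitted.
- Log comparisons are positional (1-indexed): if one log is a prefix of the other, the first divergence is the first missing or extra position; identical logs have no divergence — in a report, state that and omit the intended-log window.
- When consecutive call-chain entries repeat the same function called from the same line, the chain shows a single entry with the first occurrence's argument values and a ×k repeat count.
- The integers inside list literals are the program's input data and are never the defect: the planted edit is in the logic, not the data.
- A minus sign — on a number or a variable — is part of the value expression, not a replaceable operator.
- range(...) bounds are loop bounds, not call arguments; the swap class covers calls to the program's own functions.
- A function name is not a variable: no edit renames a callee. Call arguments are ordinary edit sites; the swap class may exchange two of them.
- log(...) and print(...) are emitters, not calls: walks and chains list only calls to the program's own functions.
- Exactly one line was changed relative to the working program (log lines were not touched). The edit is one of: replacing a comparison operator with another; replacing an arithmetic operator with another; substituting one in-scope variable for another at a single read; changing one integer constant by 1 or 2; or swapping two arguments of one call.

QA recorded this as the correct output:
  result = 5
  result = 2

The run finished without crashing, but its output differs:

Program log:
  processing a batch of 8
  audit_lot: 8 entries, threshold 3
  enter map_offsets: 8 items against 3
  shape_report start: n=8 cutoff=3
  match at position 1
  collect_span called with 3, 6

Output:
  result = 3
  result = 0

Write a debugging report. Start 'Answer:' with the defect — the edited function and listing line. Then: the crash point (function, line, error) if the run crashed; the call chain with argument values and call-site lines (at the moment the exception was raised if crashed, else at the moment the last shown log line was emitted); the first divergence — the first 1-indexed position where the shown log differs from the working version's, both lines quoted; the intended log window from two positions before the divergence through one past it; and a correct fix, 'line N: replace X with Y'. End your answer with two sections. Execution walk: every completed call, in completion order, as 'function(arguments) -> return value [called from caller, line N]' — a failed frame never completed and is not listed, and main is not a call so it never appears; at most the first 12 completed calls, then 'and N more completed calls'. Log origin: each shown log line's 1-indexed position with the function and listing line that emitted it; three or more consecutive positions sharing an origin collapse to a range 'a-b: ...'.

Answer: the defect is in audit_lot at line 24.
The tell: The earliest visible damage is log position 6 — 'collect_span called with 3, 6' rather than the intended 'collect_span called with 6, 3'.
Call chain: main -> audit_lot([9, 3, 2, 11, 5, 8, 3, 4], 3) (called at line 30) -> collect_span(3, 6) (called at line 24).
First divergence: position 6 — shown 'collect_span called with 3, 6', intended 'collect_span called with 6, 3'.
Intended log window:
  4: shape_report start: n=8 cutoff=3
  5: match at position 1
  6: collect_span called with 6, 3
Execution walk:
  shape_report([9, 3, 2, 11, 5, 8, 3, 4], 3) -> 1  [called from map_offsets, line 9]
  map_offsets([9, 3, 2, 11, 5, 8, 3, 4], 3) -> 6  [called from audit_lot, line 22]
  collect_span(3, 6) -> 0  [called from audit_lot, line 24]
  audit_lot([9, 3, 2, 11, 5, 8, 3, 4], 3) -> 0  [called from main, line 30]
Log origins:
  1: emitted by main (line 29)
  2: emitted by audit_lot (line 21)
  3: emitted by map_offsets (line 8)
  4: emitted by shape_report (line 2)
  5: emitted by map_offsets (line 10)
  6: emitted by collect_span (line 15)
A correct fix: line 24: replace `collect_span(3, rate)` with `collect_span(rate, 3)`.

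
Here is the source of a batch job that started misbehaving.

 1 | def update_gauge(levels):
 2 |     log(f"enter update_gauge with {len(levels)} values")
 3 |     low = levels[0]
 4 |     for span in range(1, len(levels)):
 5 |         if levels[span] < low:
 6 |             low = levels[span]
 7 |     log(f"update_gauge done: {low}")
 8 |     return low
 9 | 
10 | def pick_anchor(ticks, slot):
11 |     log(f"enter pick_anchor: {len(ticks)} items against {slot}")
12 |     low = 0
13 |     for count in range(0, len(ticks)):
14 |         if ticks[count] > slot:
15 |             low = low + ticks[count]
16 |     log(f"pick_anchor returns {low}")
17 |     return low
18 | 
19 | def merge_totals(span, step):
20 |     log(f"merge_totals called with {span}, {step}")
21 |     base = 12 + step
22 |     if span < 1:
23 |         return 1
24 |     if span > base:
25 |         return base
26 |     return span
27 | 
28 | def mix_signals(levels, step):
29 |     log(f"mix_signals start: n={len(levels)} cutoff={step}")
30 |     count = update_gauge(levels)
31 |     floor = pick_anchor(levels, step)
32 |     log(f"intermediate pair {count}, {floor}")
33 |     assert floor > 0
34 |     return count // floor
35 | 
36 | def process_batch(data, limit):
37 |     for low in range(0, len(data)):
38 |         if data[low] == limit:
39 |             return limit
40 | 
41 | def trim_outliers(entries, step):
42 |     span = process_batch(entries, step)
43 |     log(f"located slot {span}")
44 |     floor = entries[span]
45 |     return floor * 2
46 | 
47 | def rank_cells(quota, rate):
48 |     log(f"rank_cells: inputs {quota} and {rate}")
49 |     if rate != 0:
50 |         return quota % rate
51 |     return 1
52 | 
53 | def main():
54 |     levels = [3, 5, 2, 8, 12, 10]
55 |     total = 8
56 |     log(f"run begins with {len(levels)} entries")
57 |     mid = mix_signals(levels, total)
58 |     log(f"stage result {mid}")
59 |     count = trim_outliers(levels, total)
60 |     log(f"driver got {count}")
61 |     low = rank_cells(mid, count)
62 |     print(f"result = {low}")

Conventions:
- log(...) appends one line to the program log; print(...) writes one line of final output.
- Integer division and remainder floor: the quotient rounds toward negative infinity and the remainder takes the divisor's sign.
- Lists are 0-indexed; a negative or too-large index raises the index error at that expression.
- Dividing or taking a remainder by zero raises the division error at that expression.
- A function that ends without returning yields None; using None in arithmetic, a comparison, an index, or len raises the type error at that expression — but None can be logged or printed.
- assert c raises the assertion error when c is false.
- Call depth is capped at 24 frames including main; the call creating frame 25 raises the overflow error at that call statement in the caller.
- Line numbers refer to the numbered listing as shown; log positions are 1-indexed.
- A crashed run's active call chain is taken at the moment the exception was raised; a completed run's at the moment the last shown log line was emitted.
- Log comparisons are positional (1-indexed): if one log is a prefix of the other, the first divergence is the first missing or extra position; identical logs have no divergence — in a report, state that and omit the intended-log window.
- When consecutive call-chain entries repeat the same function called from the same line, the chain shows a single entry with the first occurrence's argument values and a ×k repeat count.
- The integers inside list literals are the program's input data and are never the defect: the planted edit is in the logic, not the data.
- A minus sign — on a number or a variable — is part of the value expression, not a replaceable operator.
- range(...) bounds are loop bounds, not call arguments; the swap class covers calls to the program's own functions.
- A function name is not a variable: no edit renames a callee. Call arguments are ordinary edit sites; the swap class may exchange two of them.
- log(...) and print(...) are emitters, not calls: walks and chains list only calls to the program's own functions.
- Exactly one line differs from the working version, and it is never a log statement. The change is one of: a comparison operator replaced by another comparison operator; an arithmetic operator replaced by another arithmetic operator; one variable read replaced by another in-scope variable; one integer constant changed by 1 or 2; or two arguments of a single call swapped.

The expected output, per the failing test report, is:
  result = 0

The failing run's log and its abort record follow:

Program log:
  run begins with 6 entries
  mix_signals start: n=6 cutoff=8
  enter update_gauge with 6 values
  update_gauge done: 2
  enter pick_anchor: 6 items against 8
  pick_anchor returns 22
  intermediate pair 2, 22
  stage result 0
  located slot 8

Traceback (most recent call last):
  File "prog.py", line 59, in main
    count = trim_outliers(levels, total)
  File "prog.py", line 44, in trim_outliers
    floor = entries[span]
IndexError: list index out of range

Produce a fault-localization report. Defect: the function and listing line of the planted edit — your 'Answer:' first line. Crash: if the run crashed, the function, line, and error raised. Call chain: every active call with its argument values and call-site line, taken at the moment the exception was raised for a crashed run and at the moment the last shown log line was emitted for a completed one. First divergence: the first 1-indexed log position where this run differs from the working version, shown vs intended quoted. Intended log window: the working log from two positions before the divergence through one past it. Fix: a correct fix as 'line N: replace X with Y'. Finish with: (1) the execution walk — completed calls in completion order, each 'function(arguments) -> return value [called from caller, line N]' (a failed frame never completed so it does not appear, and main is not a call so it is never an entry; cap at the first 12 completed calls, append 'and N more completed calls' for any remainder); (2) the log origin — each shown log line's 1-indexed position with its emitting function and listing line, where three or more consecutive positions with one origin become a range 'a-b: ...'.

Answer: the defect is in process_batch at line 39.
Core observation: Everything matches until log position 9, which reads 'located slot 8' in place of 'located slot 3'.
Crash: trim_outliers, line 44, IndexError.
Call chain: main -> trim_outliers([3, 5, 2, 8, 12, 10], 8) (called at line 59).
First divergence: position 9; shown 'located slot 8' vs intended 'located slot 3'.
Intended log window:
  7: intermediate pair 2, 22
  8: stage result 0
  9: located slot 3
  10: driver got 16
Execution walk:
  update_gauge([3, 5, 2, 8, 12, 10]) -> 2  [called from mix_signals, line 30]
  pick_anchor([3, 5, 2, 8, 12, 10], 8) -> 22  [called from mix_signals, line 31]
  mix_signals([3, 5, 2, 8, 12, 10], 8) -> 0  [called from main, line 57]
  process_batch([3, 5, 2, 8, 12, 10], 8) -> 8  [called from trim_outliers, line 42]
Origin of each log line:
  1: logged in main at line 56
  2: logged in mix_signals at line 29
  3: logged in update_gauge at line 2
  4: logged in update_gauge at line 7
  5: logged in pick_anchor at line 11
  6: logged in pick_anchor at line 16
  7: logged in mix_signals at line 32
  8: logged in main at line 58
  9: logged in trim_outliers at line 43
A correct fix: line 39: replace `limit` with `low`.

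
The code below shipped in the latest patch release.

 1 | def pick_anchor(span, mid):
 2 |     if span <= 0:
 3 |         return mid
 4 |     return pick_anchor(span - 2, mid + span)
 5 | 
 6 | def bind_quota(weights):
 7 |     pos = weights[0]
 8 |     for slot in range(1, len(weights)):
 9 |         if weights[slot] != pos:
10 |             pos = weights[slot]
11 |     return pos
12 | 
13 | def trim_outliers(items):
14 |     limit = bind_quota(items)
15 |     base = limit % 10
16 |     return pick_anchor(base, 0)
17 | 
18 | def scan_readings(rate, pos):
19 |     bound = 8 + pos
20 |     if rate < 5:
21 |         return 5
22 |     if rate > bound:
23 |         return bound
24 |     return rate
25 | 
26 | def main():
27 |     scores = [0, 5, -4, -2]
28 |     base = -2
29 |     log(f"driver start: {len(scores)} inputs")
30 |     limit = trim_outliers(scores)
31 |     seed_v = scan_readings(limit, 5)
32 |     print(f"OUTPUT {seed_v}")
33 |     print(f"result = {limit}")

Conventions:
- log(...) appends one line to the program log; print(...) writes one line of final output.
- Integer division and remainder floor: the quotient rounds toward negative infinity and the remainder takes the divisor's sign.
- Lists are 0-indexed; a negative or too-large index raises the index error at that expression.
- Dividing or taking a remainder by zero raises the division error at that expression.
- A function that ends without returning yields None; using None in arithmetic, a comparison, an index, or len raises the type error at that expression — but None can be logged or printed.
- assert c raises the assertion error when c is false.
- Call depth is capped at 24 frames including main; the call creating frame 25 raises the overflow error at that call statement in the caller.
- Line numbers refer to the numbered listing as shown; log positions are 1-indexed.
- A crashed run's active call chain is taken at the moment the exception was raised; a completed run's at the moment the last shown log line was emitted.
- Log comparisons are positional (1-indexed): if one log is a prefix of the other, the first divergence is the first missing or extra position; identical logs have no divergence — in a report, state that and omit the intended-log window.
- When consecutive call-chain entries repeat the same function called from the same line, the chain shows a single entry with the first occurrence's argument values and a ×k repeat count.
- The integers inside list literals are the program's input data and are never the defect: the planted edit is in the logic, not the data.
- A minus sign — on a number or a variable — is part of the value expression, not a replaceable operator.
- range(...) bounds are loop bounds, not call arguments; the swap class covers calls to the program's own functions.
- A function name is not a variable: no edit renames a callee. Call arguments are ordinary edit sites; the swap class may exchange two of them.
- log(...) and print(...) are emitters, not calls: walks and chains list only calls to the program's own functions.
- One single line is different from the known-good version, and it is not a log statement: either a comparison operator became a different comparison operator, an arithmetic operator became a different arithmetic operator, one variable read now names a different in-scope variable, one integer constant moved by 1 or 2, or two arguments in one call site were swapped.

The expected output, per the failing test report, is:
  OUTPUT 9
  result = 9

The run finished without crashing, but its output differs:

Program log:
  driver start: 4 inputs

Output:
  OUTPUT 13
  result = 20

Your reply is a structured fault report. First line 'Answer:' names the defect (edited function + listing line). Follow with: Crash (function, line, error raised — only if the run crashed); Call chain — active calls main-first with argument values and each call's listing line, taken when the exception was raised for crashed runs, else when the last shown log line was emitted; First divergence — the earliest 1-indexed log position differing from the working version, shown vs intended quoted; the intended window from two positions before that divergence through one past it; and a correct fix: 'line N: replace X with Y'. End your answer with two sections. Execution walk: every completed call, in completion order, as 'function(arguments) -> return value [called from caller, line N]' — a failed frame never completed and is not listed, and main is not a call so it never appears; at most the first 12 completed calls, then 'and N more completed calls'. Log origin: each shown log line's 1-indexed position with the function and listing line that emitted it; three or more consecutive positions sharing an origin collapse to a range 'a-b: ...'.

Answer: the defect is in bind_quota at line 9.
Key observation: No log line changed; the fault shows up purely in the output.
Call chain: main.
First divergence: there is none — every log position agrees.
Execution walk:
  bind_quota([0, 5, -4, -2]) -> -2  [called from trim_outliers, line 14]
  pick_anchor(0, 20) -> 20  [called from pick_anchor, line 4]
  pick_anchor(2, 18) -> 20  [called from pick_anchor, line 4]
  pick_anchor(4, 14) -> 20  [called from pick_anchor, line 4]
  pick_anchor(6, 8) -> 20  [called from pick_anchor, line 4]
  pick_anchor(8, 0) -> 20  [called from trim_outliers, line 16]
  trim_outliers([0, 5, -4, -2]) -> 20  [called from main, line 30]
  scan_readings(20, 5) -> 13  [called from main, line 31]
Log origin:
  1: from main, line 29
A correct fix: line 9: replace `!=` with `>`.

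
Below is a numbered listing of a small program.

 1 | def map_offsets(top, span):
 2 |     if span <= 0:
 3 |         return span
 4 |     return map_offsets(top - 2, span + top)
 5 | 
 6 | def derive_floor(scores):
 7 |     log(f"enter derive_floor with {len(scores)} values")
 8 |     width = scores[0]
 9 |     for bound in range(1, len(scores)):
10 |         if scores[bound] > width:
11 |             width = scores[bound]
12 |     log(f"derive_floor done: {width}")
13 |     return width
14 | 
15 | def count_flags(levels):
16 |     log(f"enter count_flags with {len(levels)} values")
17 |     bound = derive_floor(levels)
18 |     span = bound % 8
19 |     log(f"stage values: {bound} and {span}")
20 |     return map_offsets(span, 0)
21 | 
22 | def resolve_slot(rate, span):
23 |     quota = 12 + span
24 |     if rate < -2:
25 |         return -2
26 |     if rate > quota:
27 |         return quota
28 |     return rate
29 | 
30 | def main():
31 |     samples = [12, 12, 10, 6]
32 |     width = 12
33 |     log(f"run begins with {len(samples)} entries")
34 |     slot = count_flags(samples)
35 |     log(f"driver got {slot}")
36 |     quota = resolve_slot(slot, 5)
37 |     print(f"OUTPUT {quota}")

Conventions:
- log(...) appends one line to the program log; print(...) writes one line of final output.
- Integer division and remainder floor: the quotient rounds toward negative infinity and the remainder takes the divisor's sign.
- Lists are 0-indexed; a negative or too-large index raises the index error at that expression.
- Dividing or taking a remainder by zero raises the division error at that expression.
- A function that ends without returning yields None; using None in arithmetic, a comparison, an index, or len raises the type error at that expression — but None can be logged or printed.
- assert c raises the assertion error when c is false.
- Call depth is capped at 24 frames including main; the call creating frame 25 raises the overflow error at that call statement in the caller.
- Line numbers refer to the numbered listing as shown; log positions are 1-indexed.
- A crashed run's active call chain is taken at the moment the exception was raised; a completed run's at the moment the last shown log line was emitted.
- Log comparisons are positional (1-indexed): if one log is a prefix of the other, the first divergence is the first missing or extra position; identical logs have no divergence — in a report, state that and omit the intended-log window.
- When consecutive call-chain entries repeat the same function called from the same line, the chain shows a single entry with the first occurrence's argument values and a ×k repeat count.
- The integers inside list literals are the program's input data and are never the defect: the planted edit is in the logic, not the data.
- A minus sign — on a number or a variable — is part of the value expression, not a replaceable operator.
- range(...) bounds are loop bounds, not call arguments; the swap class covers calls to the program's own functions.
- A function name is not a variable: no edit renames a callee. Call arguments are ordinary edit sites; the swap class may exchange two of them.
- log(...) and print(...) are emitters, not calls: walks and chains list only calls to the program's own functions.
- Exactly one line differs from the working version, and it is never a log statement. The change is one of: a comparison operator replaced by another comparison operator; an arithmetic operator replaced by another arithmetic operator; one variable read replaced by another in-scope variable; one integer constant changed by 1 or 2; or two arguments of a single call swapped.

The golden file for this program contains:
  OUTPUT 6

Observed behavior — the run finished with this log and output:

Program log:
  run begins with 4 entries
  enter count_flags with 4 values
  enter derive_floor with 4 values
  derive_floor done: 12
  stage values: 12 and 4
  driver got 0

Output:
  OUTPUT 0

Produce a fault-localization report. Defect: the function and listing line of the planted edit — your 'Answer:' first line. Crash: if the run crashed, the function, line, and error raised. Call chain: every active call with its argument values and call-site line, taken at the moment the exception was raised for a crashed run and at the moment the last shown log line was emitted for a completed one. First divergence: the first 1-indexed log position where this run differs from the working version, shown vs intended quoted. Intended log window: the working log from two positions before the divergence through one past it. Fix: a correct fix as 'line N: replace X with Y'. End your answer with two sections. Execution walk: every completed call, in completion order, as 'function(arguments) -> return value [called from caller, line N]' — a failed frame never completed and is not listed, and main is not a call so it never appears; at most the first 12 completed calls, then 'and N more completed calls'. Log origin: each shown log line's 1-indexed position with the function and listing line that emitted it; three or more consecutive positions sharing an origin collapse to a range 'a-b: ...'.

Answer: the defect is in map_offsets at line 2.
Core observation: At log position 6 the runs split — shown 'driver got 0', but the working version logs 'driver got 6'.
Call chain: main.
First divergence: position 6; shown 'driver got 0' vs intended 'driver got 6'.
Intended log window:
  4: derive_floor done: 12
  5: stage values: 12 and 4
  6: driver got 6
Execution walk:
  derive_floor([12, 12, 10, 6]) -> 12  [called from count_flags, line 17]
  map_offsets(4, 0) -> 0  [called from count_flags, line 20]
  count_flags([12, 12, 10, 6]) -> 0  [called from main, line 34]
  resolve_slot(0, 5) -> 0  [called from main, line 36]
Log origin:
  1: emitted by main (line 33)
  2: emitted by count_flags (line 16)
  3: emitted by derive_floor (line 7)
  4: emitted by derive_floor (line 12)
  5: emitted by count_flags (line 19)
  6: emitted by main (line 35)
A correct fix: line 2: replace `span` with `top`.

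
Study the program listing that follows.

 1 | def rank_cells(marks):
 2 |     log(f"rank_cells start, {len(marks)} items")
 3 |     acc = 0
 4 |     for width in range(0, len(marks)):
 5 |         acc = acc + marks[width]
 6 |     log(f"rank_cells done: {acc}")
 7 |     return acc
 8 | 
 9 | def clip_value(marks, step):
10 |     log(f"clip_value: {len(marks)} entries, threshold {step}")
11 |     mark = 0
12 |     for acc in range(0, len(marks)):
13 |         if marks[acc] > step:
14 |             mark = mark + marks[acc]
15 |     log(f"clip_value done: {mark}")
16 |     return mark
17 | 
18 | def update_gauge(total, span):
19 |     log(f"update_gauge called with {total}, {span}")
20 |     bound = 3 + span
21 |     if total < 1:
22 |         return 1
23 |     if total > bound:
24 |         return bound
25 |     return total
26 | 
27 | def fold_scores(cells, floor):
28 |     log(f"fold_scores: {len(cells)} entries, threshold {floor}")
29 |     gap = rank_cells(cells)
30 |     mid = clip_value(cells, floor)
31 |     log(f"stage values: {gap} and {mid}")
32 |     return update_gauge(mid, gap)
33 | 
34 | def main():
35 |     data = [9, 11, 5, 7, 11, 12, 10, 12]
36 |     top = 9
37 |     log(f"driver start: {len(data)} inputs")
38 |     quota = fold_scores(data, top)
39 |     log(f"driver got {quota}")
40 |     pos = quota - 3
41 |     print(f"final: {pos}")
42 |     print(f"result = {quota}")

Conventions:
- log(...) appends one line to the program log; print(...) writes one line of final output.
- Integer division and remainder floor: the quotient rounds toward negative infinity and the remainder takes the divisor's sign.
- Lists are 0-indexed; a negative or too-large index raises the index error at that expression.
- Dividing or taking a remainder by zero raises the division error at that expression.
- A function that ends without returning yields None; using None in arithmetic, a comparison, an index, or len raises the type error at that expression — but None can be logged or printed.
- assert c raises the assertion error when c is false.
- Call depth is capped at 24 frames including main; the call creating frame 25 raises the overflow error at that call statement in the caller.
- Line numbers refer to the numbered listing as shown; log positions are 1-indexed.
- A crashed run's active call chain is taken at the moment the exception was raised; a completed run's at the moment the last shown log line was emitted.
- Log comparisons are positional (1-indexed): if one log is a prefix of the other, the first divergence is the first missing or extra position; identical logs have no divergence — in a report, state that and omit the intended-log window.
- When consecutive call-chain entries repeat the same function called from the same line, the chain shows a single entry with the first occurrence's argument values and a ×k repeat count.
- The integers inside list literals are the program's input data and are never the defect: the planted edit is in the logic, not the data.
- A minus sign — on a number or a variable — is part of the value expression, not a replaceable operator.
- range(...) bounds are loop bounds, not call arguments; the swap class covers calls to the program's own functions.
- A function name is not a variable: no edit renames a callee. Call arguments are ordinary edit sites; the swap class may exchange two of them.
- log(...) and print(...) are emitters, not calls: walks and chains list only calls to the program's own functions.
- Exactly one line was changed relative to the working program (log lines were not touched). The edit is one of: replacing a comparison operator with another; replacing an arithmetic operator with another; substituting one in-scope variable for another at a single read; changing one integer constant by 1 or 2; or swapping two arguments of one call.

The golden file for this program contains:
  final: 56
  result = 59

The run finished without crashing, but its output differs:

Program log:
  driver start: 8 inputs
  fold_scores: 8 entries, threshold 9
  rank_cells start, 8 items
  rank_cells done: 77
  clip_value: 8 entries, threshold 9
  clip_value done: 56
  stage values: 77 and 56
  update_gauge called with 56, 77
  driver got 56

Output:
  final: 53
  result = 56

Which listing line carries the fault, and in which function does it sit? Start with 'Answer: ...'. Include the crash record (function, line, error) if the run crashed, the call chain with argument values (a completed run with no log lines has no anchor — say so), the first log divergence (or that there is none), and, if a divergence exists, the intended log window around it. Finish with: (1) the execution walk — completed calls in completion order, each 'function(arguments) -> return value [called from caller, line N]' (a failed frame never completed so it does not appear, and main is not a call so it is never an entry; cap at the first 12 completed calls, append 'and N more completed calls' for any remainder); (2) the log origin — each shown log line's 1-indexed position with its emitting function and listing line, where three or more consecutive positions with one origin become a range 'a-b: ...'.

Answer: the defect is in fold_scores at line 32.
Key fact: The earliest visible damage is log position 8 — 'update_gauge called with 56, 77' rather than the intended 'update_gauge called with 77, 56'.
Call chain: main.
First divergence: position 8 — shown 'update_gauge called with 56, 77', intended 'update_gauge called with 77, 56'.
Intended log window:
  6: clip_value done: 56
  7: stage values: 77 and 56
  8: update_gauge called with 77, 56
  9: driver got 59
Execution walk:
  rank_cells([9, 11, 5, 7, 11, 12, 10, 12]) -> 77  [called from fold_scores, line 29]
  clip_value([9, 11, 5, 7, 11, 12, 10, 12], 9) -> 56  [called from fold_scores, line 30]
  update_gauge(56, 77) -> 56  [called from fold_scores, line 32]
  fold_scores([9, 11, 5, 7, 11, 12, 10, 12], 9) -> 56  [called from main, line 38]
Origin of each log line:
  1: from main, line 37
  2: from fold_scores, line 28
  3: from rank_cells, line 2
  4: from rank_cells, line 6
  5: from clip_value, line 10
  6: from clip_value, line 15
  7: from fold_scores, line 31
  8: from update_gauge, line 19
  9: from main, line 39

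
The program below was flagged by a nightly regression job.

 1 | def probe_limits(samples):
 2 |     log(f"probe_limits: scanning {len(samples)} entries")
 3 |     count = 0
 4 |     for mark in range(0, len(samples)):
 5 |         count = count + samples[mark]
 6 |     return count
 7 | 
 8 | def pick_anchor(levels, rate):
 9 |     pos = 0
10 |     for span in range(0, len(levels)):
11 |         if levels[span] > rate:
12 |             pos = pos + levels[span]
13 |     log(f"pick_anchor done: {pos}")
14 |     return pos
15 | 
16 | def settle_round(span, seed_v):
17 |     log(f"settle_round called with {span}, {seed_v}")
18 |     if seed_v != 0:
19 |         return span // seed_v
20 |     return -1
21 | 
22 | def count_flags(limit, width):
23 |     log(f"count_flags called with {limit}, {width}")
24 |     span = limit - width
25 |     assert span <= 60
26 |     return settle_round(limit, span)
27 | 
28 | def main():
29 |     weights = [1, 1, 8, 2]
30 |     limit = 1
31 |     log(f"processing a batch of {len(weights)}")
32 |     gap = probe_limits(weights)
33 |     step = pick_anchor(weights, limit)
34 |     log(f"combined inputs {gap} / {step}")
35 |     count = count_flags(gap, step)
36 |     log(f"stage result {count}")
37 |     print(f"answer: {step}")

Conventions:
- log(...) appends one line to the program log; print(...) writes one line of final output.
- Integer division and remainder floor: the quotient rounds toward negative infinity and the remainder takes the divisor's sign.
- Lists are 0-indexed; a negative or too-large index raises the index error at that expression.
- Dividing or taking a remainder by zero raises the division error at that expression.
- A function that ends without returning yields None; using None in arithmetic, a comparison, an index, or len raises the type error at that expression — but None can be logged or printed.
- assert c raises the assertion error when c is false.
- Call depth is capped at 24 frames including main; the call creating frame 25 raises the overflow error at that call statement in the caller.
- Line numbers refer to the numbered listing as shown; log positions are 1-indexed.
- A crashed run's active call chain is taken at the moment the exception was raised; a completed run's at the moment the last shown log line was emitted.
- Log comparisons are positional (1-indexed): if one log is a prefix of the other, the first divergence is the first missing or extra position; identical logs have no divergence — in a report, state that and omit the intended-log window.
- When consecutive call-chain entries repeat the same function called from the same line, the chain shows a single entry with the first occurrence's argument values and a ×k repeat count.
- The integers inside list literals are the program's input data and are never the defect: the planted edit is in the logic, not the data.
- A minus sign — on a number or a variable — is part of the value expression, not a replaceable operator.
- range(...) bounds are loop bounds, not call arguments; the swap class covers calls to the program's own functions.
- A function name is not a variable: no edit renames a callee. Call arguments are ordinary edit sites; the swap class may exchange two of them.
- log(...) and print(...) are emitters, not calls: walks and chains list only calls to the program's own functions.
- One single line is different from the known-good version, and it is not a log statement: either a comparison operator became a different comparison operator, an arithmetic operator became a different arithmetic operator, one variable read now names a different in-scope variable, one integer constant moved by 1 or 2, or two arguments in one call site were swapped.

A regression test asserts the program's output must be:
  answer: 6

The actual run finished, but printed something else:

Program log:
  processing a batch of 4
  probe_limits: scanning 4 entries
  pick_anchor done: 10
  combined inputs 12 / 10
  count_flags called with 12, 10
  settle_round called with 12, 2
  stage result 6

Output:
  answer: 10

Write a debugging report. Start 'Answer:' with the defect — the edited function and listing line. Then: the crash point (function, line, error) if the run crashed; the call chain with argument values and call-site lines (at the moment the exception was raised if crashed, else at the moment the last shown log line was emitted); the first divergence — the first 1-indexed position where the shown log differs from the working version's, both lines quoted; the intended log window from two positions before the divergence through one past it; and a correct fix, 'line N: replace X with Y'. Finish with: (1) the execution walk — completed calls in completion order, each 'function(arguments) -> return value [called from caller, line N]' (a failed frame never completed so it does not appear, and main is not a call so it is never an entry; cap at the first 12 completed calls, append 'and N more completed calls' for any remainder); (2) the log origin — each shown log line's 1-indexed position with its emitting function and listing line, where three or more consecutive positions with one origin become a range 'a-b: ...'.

Answer: the defect is in main at line 37.
Core observation: Every logged value matches the working version; the printed result is what differs.
Call chain: main.
First divergence: there is none — every log position agrees.
Execution walk:
  probe_limits([1, 1, 8, 2]) -> 12  [called from main, line 32]
  pick_anchor([1, 1, 8, 2], 1) -> 10  [called from main, line 33]
  settle_round(12, 2) -> 6  [called from count_flags, line 26]
  count_flags(12, 10) -> 6  [called from main, line 35]
Origin of each log line:
  1: logged in main at line 31
  2: logged in probe_limits at line 2
  3: logged in pick_anchor at line 13
  4: logged in main at line 34
  5: logged in count_flags at line 23
  6: logged in settle_round at line 17
  7: logged in main at line 36
A correct fix: line 37: replace `step` with `count`.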